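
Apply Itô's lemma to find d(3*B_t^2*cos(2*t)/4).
d(3*B_t^2*cos(2*t)/4) = (-3*B_t^2*sin(2*t)/2 + 3*cos(2*t)/4) dt + (3*B_t*cos(2*t)/2) dB_t

Itô's formula for f(t, x): d f(t, B_t) = (f_t + (1/2) f_xx) dt + f_x dB_t. Compute partials of f(t, x) = 3*x^2*cos(2*t)/4:
  f_t(t,x)  = -3*x^2*sin(2*t)/2
  f_x(t,x)  = 3*x*cos(2*t)/2
  f_xx(t,x) = 3*cos(2*t)/2
Assemble drift = f_t + (1/2) f_xx = -3*x^2*sin(2*t)/2 + 3*cos(2*t)/4 and diffusion = f_x = 3*x*cos(2*t)/2. Substituting x = B_t:
  d(3*B_t^2*cos(2*t)/4) = (-3*B_t^2*sin(2*t)/2 + 3*cos(2*t)/4) dt + (3*B_t*cos(2*t)/2) dB_t.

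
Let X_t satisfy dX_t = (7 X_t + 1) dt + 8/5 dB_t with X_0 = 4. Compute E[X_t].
E[X_t] = 29*exp(7*t)/7 - 1/7

Taking expectations and using E[dB_t] = 0, the mean m(t) = E[X_t] satisfies the ODE m'(t) = a m(t) + b with m(0) = x_0. With a = 7, b = 1, x_0 = 4, the solution is
  m(t) = x_0 * exp(a t) + (b/a) * (exp(a t) - 1)
       = 4 * exp(7 t) + (1/7) * (exp(7 t) - 1)
       = 29*exp(7*t)/7 - 1/7.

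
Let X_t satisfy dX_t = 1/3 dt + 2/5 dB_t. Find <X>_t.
<X>_t = 4*t/25

For an Itô process dX_t = a(t) dt + b(t) dB_t, the quadratic variation is <X>_t = int_0^t b(s)^2 ds (the drift term does not contribute). Here b(s) = 2/5, so
  b(s)^2 = 4/25.
Integrating from 0 to t:
  <X>_t = int_0^t (4/25) ds = 4*t/25.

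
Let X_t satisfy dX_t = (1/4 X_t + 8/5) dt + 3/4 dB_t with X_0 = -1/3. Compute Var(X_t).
Var(X_t) = 9*exp(t/2)/8 - 9/8

The variance V(t) = Var(X_t) satisfies V'(t) = 2 a V(t) + c^2 with V(0) = 0 (drift coefficient is linear in X, diffusion is constant). With a = 1/4, c = 3/4, the solution is
  V(t) = (c^2 / (2 a)) * (exp(2 a t) - 1)
       = ((3/4)^2 / (2*(1/4))) * (exp((1/2) t) - 1)
       = 9*exp(t/2)/8 - 9/8.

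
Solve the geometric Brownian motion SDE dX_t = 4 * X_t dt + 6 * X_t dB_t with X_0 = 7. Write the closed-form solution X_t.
X_t = 7 * exp((-14) * t + (6) * B_t)

For GBM dX = mu X dt + sigma X dB with X_0 = x_0, apply Itô to Y = log X: dY = (mu - sigma^2/2) dt + sigma dB, so Y_t = log(x_0) + (mu - sigma^2/2) t + sigma B_t and hence X_t = x_0 * exp((mu - sigma^2/2) t + sigma B_t).
With mu = 4, sigma = 6, x_0 = 7, this gives:
  X_t = 7 * exp((-14) * t + (6) * B_t).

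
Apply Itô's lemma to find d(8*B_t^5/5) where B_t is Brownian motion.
d(8*B_t^5/5) = (16*B_t^3) dt + (8*B_t^4) dB_t

Itô's formula for f(B_t) gives d f(B_t) = f'(B_t) dB_t + (1/2) f''(B_t) dt. Compute derivatives of f(x) = 8*x^5/5:
  f'(x)  = 8*x^4
  f''(x) = 32*x^3
Substitute x = B_t and multiply the f'' term by 1/2:
  drift     = (1/2) * (32*x^3) evaluated at B_t = 16*B_t^3
  diffusion = (8*x^4) evaluated at B_t = 8*B_t^4
Therefore d(8*B_t^5/5) = (16*B_t^3) dt + (8*B_t^4) dB_t.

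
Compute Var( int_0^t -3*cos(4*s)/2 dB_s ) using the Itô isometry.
Var = 9*t/8 + 9*sin(4*t)*cos(4*t)/32

The Itô integral of a deterministic integrand f(s) has mean 0 because each increment f(s) * (B_{s+ds} - B_s) has mean 0. By the Itô isometry:
  Var( int_0^t f(s) dB_s ) = E[ (int_0^t f(s) dB_s)^2 ] = int_0^t f(s)^2 ds.
Here f(s) = -3*cos(4*s)/2, so f(s)^2 = 9*cos(4*s)^2/4. Integrate:
  int_0^t (9*cos(4*s)^2/4) ds = 9*t/8 + 9*sin(4*t)*cos(4*t)/32.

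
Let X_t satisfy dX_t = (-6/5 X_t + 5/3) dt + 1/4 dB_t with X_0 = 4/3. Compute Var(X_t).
Var(X_t) = 5/192 - 5*exp(-12*t/5)/192

The variance V(t) = Var(X_t) satisfies V'(t) = 2 a V(t) + c^2 with V(0) = 0 (drift coefficient is linear in X, diffusion is constant). With a = -6/5, c = 1/4, the solution is
  V(t) = (c^2 / (2 a)) * (exp(2 a t) - 1)
       = ((1/4)^2 / (2*(-6/5))) * (exp((-12/5) t) - 1)
       = 5/192 - 5*exp(-12*t/5)/192.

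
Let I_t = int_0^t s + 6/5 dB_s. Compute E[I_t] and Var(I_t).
E[I_t] = 0; Var(I_t) = t*(25*t^2 + 90*t + 108)/75

The Itô integral of a deterministic integrand f(s) has mean 0 because each increment f(s) * (B_{s+ds} - B_s) has mean 0. By the Itô isometry:
  Var( int_0^t f(s) dB_s ) = E[ (int_0^t f(s) dB_s)^2 ] = int_0^t f(s)^2 ds.
Here f(s) = s + 6/5, so f(s)^2 = (5*s + 6)^2/25. Integrate:
  int_0^t ((5*s + 6)^2/25) ds = t*(25*t^2 + 90*t + 108)/75.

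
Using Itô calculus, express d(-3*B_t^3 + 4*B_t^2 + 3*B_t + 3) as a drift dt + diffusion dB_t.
d(-3*B_t^3 + 4*B_t^2 + 3*B_t + 3) = (4 - 9*B_t) dt + (-9*B_t^2 + 8*B_t + 3) dB_t

Itô's formula for f(B_t) gives d f(B_t) = f'(B_t) dB_t + (1/2) f''(B_t) dt. Compute derivatives of f(x) = -3*x^3 + 4*x^2 + 3*x + 3:
  f'(x)  = -9*x^2 + 8*x + 3
  f''(x) = 8 - 18*x
Substitute x = B_t and multiply the f'' term by 1/2:
  drift     = (1/2) * (8 - 18*x) evaluated at B_t = 4 - 9*B_t
  diffusion = (-9*x^2 + 8*x + 3) evaluated at B_t = -9*B_t^2 + 8*B_t + 3
Therefore d(-3*B_t^3 + 4*B_t^2 + 3*B_t + 3) = (4 - 9*B_t) dt + (-9*B_t^2 + 8*B_t + 3) dB_t.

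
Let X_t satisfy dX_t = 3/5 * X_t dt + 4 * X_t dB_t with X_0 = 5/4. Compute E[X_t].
E[X_t] = 5*exp(3*t/5)/4

For GBM dX = mu X dt + sigma X dB with X_0 = x_0, apply Itô to Y = log X: dY = (mu - sigma^2/2) dt + sigma dB, so Y_t = log(x_0) + (mu - sigma^2/2) t + sigma B_t and hence X_t = x_0 * exp((mu - sigma^2/2) t + sigma B_t).
With mu = 3/5, sigma = 4, x_0 = 5/4, this gives:
  X_t = 5/4 * exp((-37/5) * t + (4) * B_t).
Since sigma*B_t ~ Normal(0, sigma^2 t), E[exp(sigma*B_t)] = exp(sigma^2 t / 2); so E[X_t] = x_0 * exp((mu - sigma^2/2) t) * exp(sigma^2 t / 2) = x_0 * exp(mu t) = 5*exp(3*t/5)/4.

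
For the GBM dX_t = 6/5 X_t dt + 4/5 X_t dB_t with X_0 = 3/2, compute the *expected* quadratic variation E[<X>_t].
E[<X>_t] = 9*exp(76*t/25)/19 - 9/19

<X>_t = int_0^t ((4/5) * X_s)^2 ds. Taking expectation inside the integral: E[<X>_t] = (4/5)^2 * int_0^t E[X_s^2] ds. For GBM, E[X_s^2] = x_0^2 * exp((2 mu + sigma^2) s). Integrating:
  E[<X>_t] = (4/5)^2 * (3/2)^2 * (exp((2*(6/5) + (4/5)^2) t) - 1) / (2*(6/5) + (4/5)^2)
           = (4/5)^2 * (3/2)^2 * (exp((76/25) t) - 1) / (76/25) = 9*exp(76*t/25)/19 - 9/19.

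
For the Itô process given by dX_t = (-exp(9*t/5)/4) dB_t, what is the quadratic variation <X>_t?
<X>_t = 5*exp(18*t/5)/288 - 5/288

For an Itô process dX_t = a(t) dt + b(t) dB_t, the quadratic variation is <X>_t = int_0^t b(s)^2 ds (the drift term does not contribute). Here b(s) = -exp(9*s/5)/4, so
  b(s)^2 = exp(18*s/5)/16.
Integrating from 0 to t:
  <X>_t = int_0^t (exp(18*s/5)/16) ds = 5*exp(18*t/5)/288 - 5/288.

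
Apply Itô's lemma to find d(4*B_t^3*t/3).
d(4*B_t^3*t/3) = (4*B_t*(B_t^2 + 3*t)/3) dt + (4*B_t^2*t) dB_t

Itô's formula for f(t, x): d f(t, B_t) = (f_t + (1/2) f_xx) dt + f_x dB_t. Compute partials of f(t, x) = 4*t*x^3/3:
  f_t(t,x)  = 4*x^3/3
  f_x(t,x)  = 4*t*x^2
  f_xx(t,x) = 8*t*x
Assemble drift = f_t + (1/2) f_xx = 4*x*(3*t + x^2)/3 and diffusion = f_x = 4*t*x^2. Substituting x = B_t:
  d(4*B_t^3*t/3) = (4*B_t*(B_t^2 + 3*t)/3) dt + (4*B_t^2*t) dB_t.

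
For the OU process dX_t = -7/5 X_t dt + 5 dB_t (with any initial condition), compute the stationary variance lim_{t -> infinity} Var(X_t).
lim Var(X_t) = 125/14

The OU SDE dX = -theta X dt + sigma dB admits the integrating factor exp(theta t): d(exp(theta t) X_t) = sigma exp(theta t) dB_t. Integrating from 0 to t gives X_t = x_0 * exp(-theta t) + sigma * int_0^t exp(-theta (t-s)) dB_s for any initial x_0. The Itô integral has variance (by the Itô isometry) sigma^2 * int_0^t exp(-2 theta (t - s)) ds = sigma^2 * (1 - exp(-2 theta t)) / (2 theta), independent of x_0.
With theta = 7/5, sigma = 5:
  Var(X_t) = (5)^2 * (1 - exp(-2*7/5 t)) / (2 * 7/5) = 125/14 - 125*exp(-14*t/5)/14.
As t -> infinity, exp(-2*7/5 t) -> 0, so the stationary variance is sigma^2 / (2 theta) = 125/14.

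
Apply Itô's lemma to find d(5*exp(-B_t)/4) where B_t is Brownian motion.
d(5*exp(-B_t)/4) = (5*exp(-B_t)/8) dt + (-5*exp(-B_t)/4) dB_t

Itô's formula for f(B_t) gives d f(B_t) = f'(B_t) dB_t + (1/2) f''(B_t) dt. Compute derivatives of f(x) = 5*exp(-x)/4:
  f'(x)  = -5*exp(-x)/4
  f''(x) = 5*exp(-x)/4
Substitute x = B_t and multiply the f'' term by 1/2:
  drift     = (1/2) * (5*exp(-x)/4) evaluated at B_t = 5*exp(-B_t)/8
  diffusion = (-5*exp(-x)/4) evaluated at B_t = -5*exp(-B_t)/4
Therefore d(5*exp(-B_t)/4) = (5*exp(-B_t)/8) dt + (-5*exp(-B_t)/4) dB_t.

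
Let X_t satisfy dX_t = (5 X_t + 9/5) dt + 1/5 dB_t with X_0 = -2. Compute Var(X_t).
Var(X_t) = exp(10*t)/250 - 1/250

The variance V(t) = Var(X_t) satisfies V'(t) = 2 a V(t) + c^2 with V(0) = 0 (drift coefficient is linear in X, diffusion is constant). With a = 5, c = 1/5, the solution is
  V(t) = (c^2 / (2 a)) * (exp(2 a t) - 1)
       = ((1/5)^2 / (2*5)) * (exp(10 t) - 1)
       = exp(10*t)/250 - 1/250.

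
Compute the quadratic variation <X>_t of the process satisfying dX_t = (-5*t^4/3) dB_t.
<X>_t = 25*t^9/81

For an Itô process dX_t = a(t) dt + b(t) dB_t, the quadratic variation is <X>_t = int_0^t b(s)^2 ds (the drift term does not contribute). Here b(s) = -5*s^4/3, so
  b(s)^2 = 25*s^8/9.
Integrating from 0 to t:
  <X>_t = int_0^t (25*s^8/9) ds = 25*t^9/81.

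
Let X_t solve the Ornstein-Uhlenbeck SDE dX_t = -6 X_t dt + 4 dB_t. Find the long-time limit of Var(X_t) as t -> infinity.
lim Var(X_t) = 4/3

The OU SDE dX = -theta X dt + sigma dB admits the integrating factor exp(theta t): d(exp(theta t) X_t) = sigma exp(theta t) dB_t. Integrating from 0 to t gives X_t = x_0 * exp(-theta t) + sigma * int_0^t exp(-theta (t-s)) dB_s for any initial x_0. The Itô integral has variance (by the Itô isometry) sigma^2 * int_0^t exp(-2 theta (t - s)) ds = sigma^2 * (1 - exp(-2 theta t)) / (2 theta), independent of x_0.
With theta = 6, sigma = 4:
  Var(X_t) = (4)^2 * (1 - exp(-2*6 t)) / (2 * 6) = 4/3 - 4*exp(-12*t)/3.
As t -> infinity, exp(-2*6 t) -> 0, so the stationary variance is sigma^2 / (2 theta) = 4/3.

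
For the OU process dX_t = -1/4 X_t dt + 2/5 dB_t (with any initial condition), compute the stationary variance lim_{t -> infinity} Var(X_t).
lim Var(X_t) = 8/25

The OU SDE dX = -theta X dt + sigma dB admits the integrating factor exp(theta t): d(exp(theta t) X_t) = sigma exp(theta t) dB_t. Integrating from 0 to t gives X_t = x_0 * exp(-theta t) + sigma * int_0^t exp(-theta (t-s)) dB_s for any initial x_0. The Itô integral has variance (by the Itô isometry) sigma^2 * int_0^t exp(-2 theta (t - s)) ds = sigma^2 * (1 - exp(-2 theta t)) / (2 theta), independent of x_0.
With theta = 1/4, sigma = 2/5:
  Var(X_t) = (2/5)^2 * (1 - exp(-2*1/4 t)) / (2 * 1/4) = 8/25 - 8*exp(-t/2)/25.
As t -> infinity, exp(-2*1/4 t) -> 0, so the stationary variance is sigma^2 / (2 theta) = 8/25.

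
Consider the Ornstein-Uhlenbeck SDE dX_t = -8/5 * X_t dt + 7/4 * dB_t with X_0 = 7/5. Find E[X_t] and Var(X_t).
E[X_t] = 7*exp(-8*t/5)/5; Var(X_t) = 245/256 - 245*exp(-16*t/5)/256

The OU SDE dX = -theta X dt + sigma dB admits the integrating factor exp(theta t): d(exp(theta t) X_t) = sigma exp(theta t) dB_t. Integrating from 0 to t:
  X_t = x_0 * exp(-theta t) + sigma * int_0^t exp(-theta (t-s)) dB_s.
The Itô integral has mean 0 and (by the Itô isometry) variance sigma^2 * int_0^t exp(-2 theta (t - s)) ds = sigma^2 * (1 - exp(-2 theta t)) / (2 theta).
With theta = 8/5, sigma = 7/4, x_0 = 7/5:
  E[X_t] = 7/5 * exp(-8/5 t) = 7*exp(-8*t/5)/5
  Var(X_t) = (7/4)^2 * (1 - exp(-2*8/5 t)) / (2 * 8/5) = 245/256 - 245*exp(-16*t/5)/256.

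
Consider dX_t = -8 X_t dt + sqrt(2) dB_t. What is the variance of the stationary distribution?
lim Var(X_t) = 1/8

The OU SDE dX = -theta X dt + sigma dB admits the integrating factor exp(theta t): d(exp(theta t) X_t) = sigma exp(theta t) dB_t. Integrating from 0 to t gives X_t = x_0 * exp(-theta t) + sigma * int_0^t exp(-theta (t-s)) dB_s for any initial x_0. The Itô integral has variance (by the Itô isometry) sigma^2 * int_0^t exp(-2 theta (t - s)) ds = sigma^2 * (1 - exp(-2 theta t)) / (2 theta), independent of x_0.
With theta = 8, sigma = sqrt(2):
  Var(X_t) = (sqrt(2))^2 * (1 - exp(-2*8 t)) / (2 * 8) = 1/8 - exp(-16*t)/8.
As t -> infinity, exp(-2*8 t) -> 0, so the stationary variance is sigma^2 / (2 theta) = 1/8.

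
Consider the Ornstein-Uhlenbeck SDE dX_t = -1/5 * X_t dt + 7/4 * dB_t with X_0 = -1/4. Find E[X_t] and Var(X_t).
E[X_t] = -exp(-t/5)/4; Var(X_t) = 245/32 - 245*exp(-2*t/5)/32

The OU SDE dX = -theta X dt + sigma dB admits the integrating factor exp(theta t): d(exp(theta t) X_t) = sigma exp(theta t) dB_t. Integrating from 0 to t:
  X_t = x_0 * exp(-theta t) + sigma * int_0^t exp(-theta (t-s)) dB_s.
The Itô integral has mean 0 and (by the Itô isometry) variance sigma^2 * int_0^t exp(-2 theta (t - s)) ds = sigma^2 * (1 - exp(-2 theta t)) / (2 theta).
With theta = 1/5, sigma = 7/4, x_0 = -1/4:
  E[X_t] = -1/4 * exp(-1/5 t) = -exp(-t/5)/4
  Var(X_t) = (7/4)^2 * (1 - exp(-2*1/5 t)) / (2 * 1/5) = 245/32 - 245*exp(-2*t/5)/32.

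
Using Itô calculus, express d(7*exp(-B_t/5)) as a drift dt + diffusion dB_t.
d(7*exp(-B_t/5)) = (7*exp(-B_t/5)/50) dt + (-7*exp(-B_t/5)/5) dB_t

Itô's formula for f(B_t) gives d f(B_t) = f'(B_t) dB_t + (1/2) f''(B_t) dt. Compute derivatives of f(x) = 7*exp(-x/5):
  f'(x)  = -7*exp(-x/5)/5
  f''(x) = 7*exp(-x/5)/25
Substitute x = B_t and multiply the f'' term by 1/2:
  drift     = (1/2) * (7*exp(-x/5)/25) evaluated at B_t = 7*exp(-B_t/5)/50
  diffusion = (-7*exp(-x/5)/5) evaluated at B_t = -7*exp(-B_t/5)/5
Therefore d(7*exp(-B_t/5)) = (7*exp(-B_t/5)/50) dt + (-7*exp(-B_t/5)/5) dB_t.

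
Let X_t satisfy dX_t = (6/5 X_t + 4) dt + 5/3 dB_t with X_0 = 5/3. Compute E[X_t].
E[X_t] = 5*exp(6*t/5) - 10/3

Taking expectations and using E[dB_t] = 0, the mean m(t) = E[X_t] satisfies the ODE m'(t) = a m(t) + b with m(0) = x_0. With a = 6/5, b = 4, x_0 = 5/3, the solution is
  m(t) = x_0 * exp(a t) + (b/a) * (exp(a t) - 1)
       = (5/3) * exp((6/5) t) + (4/(6/5)) * (exp((6/5) t) - 1)
       = 5*exp(6*t/5) - 10/3.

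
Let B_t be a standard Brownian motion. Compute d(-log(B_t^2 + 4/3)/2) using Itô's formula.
d(-log(B_t^2 + 4/3)/2) = (3*(3*B_t^2 - 4)/(2*(3*B_t^2 + 4)^2)) dt + (-3*B_t/(3*B_t^2 + 4)) dB_t

Itô's formula for f(B_t) gives d f(B_t) = f'(B_t) dB_t + (1/2) f''(B_t) dt. Compute derivatives of f(x) = -log(x^2 + 4/3)/2:
  f'(x)  = -3*x/(3*x^2 + 4)
  f''(x) = 3*(3*x^2 - 4)/(3*x^2 + 4)^2
Substitute x = B_t and multiply the f'' term by 1/2:
  drift     = (1/2) * (3*(3*x^2 - 4)/(3*x^2 + 4)^2) evaluated at B_t = 3*(3*B_t^2 - 4)/(2*(3*B_t^2 + 4)^2)
  diffusion = (-3*x/(3*x^2 + 4)) evaluated at B_t = -3*B_t/(3*B_t^2 + 4)
Therefore d(-log(B_t^2 + 4/3)/2) = (3*(3*B_t^2 - 4)/(2*(3*B_t^2 + 4)^2)) dt + (-3*B_t/(3*B_t^2 + 4)) dB_t.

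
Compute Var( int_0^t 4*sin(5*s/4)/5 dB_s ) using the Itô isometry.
Var = 8*t/25 - 16*sin(5*t/2)/125

The Itô integral of a deterministic integrand f(s) has mean 0 because each increment f(s) * (B_{s+ds} - B_s) has mean 0. By the Itô isometry:
  Var( int_0^t f(s) dB_s ) = E[ (int_0^t f(s) dB_s)^2 ] = int_0^t f(s)^2 ds.
Here f(s) = 4*sin(5*s/4)/5, so f(s)^2 = 16*sin(5*s/4)^2/25. Integrate:
  int_0^t (16*sin(5*s/4)^2/25) ds = 8*t/25 - 16*sin(5*t/2)/125.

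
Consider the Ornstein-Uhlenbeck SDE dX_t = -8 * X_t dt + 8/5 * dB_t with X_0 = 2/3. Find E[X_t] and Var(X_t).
E[X_t] = 2*exp(-8*t)/3; Var(X_t) = 4/25 - 4*exp(-16*t)/25

The OU SDE dX = -theta X dt + sigma dB admits the integrating factor exp(theta t): d(exp(theta t) X_t) = sigma exp(theta t) dB_t. Integrating from 0 to t:
  X_t = x_0 * exp(-theta t) + sigma * int_0^t exp(-theta (t-s)) dB_s.
The Itô integral has mean 0 and (by the Itô isometry) variance sigma^2 * int_0^t exp(-2 theta (t - s)) ds = sigma^2 * (1 - exp(-2 theta t)) / (2 theta).
With theta = 8, sigma = 8/5, x_0 = 2/3:
  E[X_t] = 2/3 * exp(-8 t) = 2*exp(-8*t)/3
  Var(X_t) = (8/5)^2 * (1 - exp(-2*8 t)) / (2 * 8) = 4/25 - 4*exp(-16*t)/25.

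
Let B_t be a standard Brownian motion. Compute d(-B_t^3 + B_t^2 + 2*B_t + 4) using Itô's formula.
d(-B_t^3 + B_t^2 + 2*B_t + 4) = (1 - 3*B_t) dt + (-3*B_t^2 + 2*B_t + 2) dB_t

Itô's formula for f(B_t) gives d f(B_t) = f'(B_t) dB_t + (1/2) f''(B_t) dt. Compute derivatives of f(x) = -x^3 + x^2 + 2*x + 4:
  f'(x)  = -3*x^2 + 2*x + 2
  f''(x) = 2 - 6*x
Substitute x = B_t and multiply the f'' term by 1/2:
  drift     = (1/2) * (2 - 6*x) evaluated at B_t = 1 - 3*B_t
  diffusion = (-3*x^2 + 2*x + 2) evaluated at B_t = -3*B_t^2 + 2*B_t + 2
Therefore d(-B_t^3 + B_t^2 + 2*B_t + 4) = (1 - 3*B_t) dt + (-3*B_t^2 + 2*B_t + 2) dB_t.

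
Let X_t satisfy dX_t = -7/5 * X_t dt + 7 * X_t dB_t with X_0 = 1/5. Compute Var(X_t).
Var(X_t) = (exp(49*t) - 1)*exp(-14*t/5)/25

For GBM dX = mu X dt + sigma X dB with X_0 = x_0, apply Itô to Y = log X: dY = (mu - sigma^2/2) dt + sigma dB, so Y_t = log(x_0) + (mu - sigma^2/2) t + sigma B_t and hence X_t = x_0 * exp((mu - sigma^2/2) t + sigma B_t).
With mu = -7/5, sigma = 7, x_0 = 1/5, this gives:
  X_t = 1/5 * exp((-259/10) * t + (7) * B_t).
Since sigma*B_t ~ Normal(0, sigma^2 t), E[exp(sigma*B_t)] = exp(sigma^2 t / 2); so E[X_t] = x_0 * exp((mu - sigma^2/2) t) * exp(sigma^2 t / 2) = x_0 * exp(mu t) = exp(-7*t/5)/5.
Var(X_t) = E[X_t^2] - (E[X_t])^2 = x_0^2 * exp(2 mu t) * (exp(sigma^2 t) - 1) = (exp(49*t) - 1)*exp(-14*t/5)/25.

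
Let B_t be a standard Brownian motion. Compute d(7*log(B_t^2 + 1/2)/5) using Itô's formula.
d(7*log(B_t^2 + 1/2)/5) = (14*(1 - 2*B_t^2)/(5*(2*B_t^2 + 1)^2)) dt + (28*B_t/(5*(2*B_t^2 + 1))) dB_t

Itô's formula for f(B_t) gives d f(B_t) = f'(B_t) dB_t + (1/2) f''(B_t) dt. Compute derivatives of f(x) = 7*log(x^2 + 1/2)/5:
  f'(x)  = 28*x/(5*(2*x^2 + 1))
  f''(x) = 28*(1 - 2*x^2)/(5*(2*x^2 + 1)^2)
Substitute x = B_t and multiply the f'' term by 1/2:
  drift     = (1/2) * (28*(1 - 2*x^2)/(5*(2*x^2 + 1)^2)) evaluated at B_t = 14*(1 - 2*B_t^2)/(5*(2*B_t^2 + 1)^2)
  diffusion = (28*x/(5*(2*x^2 + 1))) evaluated at B_t = 28*B_t/(5*(2*B_t^2 + 1))
Therefore d(7*log(B_t^2 + 1/2)/5) = (14*(1 - 2*B_t^2)/(5*(2*B_t^2 + 1)^2)) dt + (28*B_t/(5*(2*B_t^2 + 1))) dB_t.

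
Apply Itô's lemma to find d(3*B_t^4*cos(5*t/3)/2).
d(3*B_t^4*cos(5*t/3)/2) = (B_t^2*(-5*B_t^2*sin(5*t/3) + 18*cos(5*t/3))/2) dt + (6*B_t^3*cos(5*t/3)) dB_t

Itô's formula for f(t, x): d f(t, B_t) = (f_t + (1/2) f_xx) dt + f_x dB_t. Compute partials of f(t, x) = 3*x^4*cos(5*t/3)/2:
  f_t(t,x)  = -5*x^4*sin(5*t/3)/2
  f_x(t,x)  = 6*x^3*cos(5*t/3)
  f_xx(t,x) = 18*x^2*cos(5*t/3)
Assemble drift = f_t + (1/2) f_xx = x^2*(-5*x^2*sin(5*t/3) + 18*cos(5*t/3))/2 and diffusion = f_x = 6*x^3*cos(5*t/3). Substituting x = B_t:
  d(3*B_t^4*cos(5*t/3)/2) = (B_t^2*(-5*B_t^2*sin(5*t/3) + 18*cos(5*t/3))/2) dt + (6*B_t^3*cos(5*t/3)) dB_t.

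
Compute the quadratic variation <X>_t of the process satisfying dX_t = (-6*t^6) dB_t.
<X>_t = 36*t^13/13

For an Itô process dX_t = a(t) dt + b(t) dB_t, the quadratic variation is <X>_t = int_0^t b(s)^2 ds (the drift term does not contribute). Here b(s) = -6*s^6, so
  b(s)^2 = 36*s^12.
Integrating from 0 to t:
  <X>_t = int_0^t (36*s^12) ds = 36*t^13/13.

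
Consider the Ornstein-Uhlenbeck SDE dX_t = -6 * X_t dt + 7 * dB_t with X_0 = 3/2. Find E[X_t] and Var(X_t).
E[X_t] = 3*exp(-6*t)/2; Var(X_t) = 49/12 - 49*exp(-12*t)/12

The OU SDE dX = -theta X dt + sigma dB admits the integrating factor exp(theta t): d(exp(theta t) X_t) = sigma exp(theta t) dB_t. Integrating from 0 to t:
  X_t = x_0 * exp(-theta t) + sigma * int_0^t exp(-theta (t-s)) dB_s.
The Itô integral has mean 0 and (by the Itô isometry) variance sigma^2 * int_0^t exp(-2 theta (t - s)) ds = sigma^2 * (1 - exp(-2 theta t)) / (2 theta).
With theta = 6, sigma = 7, x_0 = 3/2:
  E[X_t] = 3/2 * exp(-6 t) = 3*exp(-6*t)/2
  Var(X_t) = (7)^2 * (1 - exp(-2*6 t)) / (2 * 6) = 49/12 - 49*exp(-12*t)/12.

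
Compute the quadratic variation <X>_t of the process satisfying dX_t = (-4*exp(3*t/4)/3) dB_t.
<X>_t = 32*exp(3*t/2)/27 - 32/27

For an Itô process dX_t = a(t) dt + b(t) dB_t, the quadratic variation is <X>_t = int_0^t b(s)^2 ds (the drift term does not contribute). Here b(s) = -4*exp(3*s/4)/3, so
  b(s)^2 = 16*exp(3*s/2)/9.
Integrating from 0 to t:
  <X>_t = int_0^t (16*exp(3*s/2)/9) ds = 32*exp(3*t/2)/27 - 32/27.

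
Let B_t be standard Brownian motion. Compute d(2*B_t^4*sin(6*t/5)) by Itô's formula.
d(2*B_t^4*sin(6*t/5)) = (12*B_t^2*(B_t^2*cos(6*t/5) + 5*sin(6*t/5))/5) dt + (8*B_t^3*sin(6*t/5)) dB_t

Itô's formula for f(t, x): d f(t, B_t) = (f_t + (1/2) f_xx) dt + f_x dB_t. Compute partials of f(t, x) = 2*x^4*sin(6*t/5):
  f_t(t,x)  = 12*x^4*cos(6*t/5)/5
  f_x(t,x)  = 8*x^3*sin(6*t/5)
  f_xx(t,x) = 24*x^2*sin(6*t/5)
Assemble drift = f_t + (1/2) f_xx = 12*x^2*(x^2*cos(6*t/5) + 5*sin(6*t/5))/5 and diffusion = f_x = 8*x^3*sin(6*t/5). Substituting x = B_t:
  d(2*B_t^4*sin(6*t/5)) = (12*B_t^2*(B_t^2*cos(6*t/5) + 5*sin(6*t/5))/5) dt + (8*B_t^3*sin(6*t/5)) dB_t.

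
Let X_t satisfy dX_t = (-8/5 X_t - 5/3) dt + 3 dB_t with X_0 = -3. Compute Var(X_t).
Var(X_t) = 45/16 - 45*exp(-16*t/5)/16

The variance V(t) = Var(X_t) satisfies V'(t) = 2 a V(t) + c^2 with V(0) = 0 (drift coefficient is linear in X, diffusion is constant). With a = -8/5, c = 3, the solution is
  V(t) = (c^2 / (2 a)) * (exp(2 a t) - 1)
       = (3^2 / (2*(-8/5))) * (exp((-16/5) t) - 1)
       = 45/16 - 45*exp(-16*t/5)/16.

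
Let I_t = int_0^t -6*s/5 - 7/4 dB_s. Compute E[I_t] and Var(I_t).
E[I_t] = 0; Var(I_t) = t*(192*t^2 + 840*t + 1225)/400

The Itô integral of a deterministic integrand f(s) has mean 0 because each increment f(s) * (B_{s+ds} - B_s) has mean 0. By the Itô isometry:
  Var( int_0^t f(s) dB_s ) = E[ (int_0^t f(s) dB_s)^2 ] = int_0^t f(s)^2 ds.
Here f(s) = -6*s/5 - 7/4, so f(s)^2 = (24*s + 35)^2/400. Integrate:
  int_0^t ((24*s + 35)^2/400) ds = t*(192*t^2 + 840*t + 1225)/400.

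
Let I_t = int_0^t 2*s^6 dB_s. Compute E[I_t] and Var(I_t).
E[I_t] = 0; Var(I_t) = 4*t^13/13

The Itô integral of a deterministic integrand f(s) has mean 0 because each increment f(s) * (B_{s+ds} - B_s) has mean 0. By the Itô isometry:
  Var( int_0^t f(s) dB_s ) = E[ (int_0^t f(s) dB_s)^2 ] = int_0^t f(s)^2 ds.
Here f(s) = 2*s^6, so f(s)^2 = 4*s^12. Integrate:
  int_0^t (4*s^12) ds = 4*t^13/13.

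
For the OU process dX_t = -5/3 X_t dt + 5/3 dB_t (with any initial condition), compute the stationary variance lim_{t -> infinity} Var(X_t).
lim Var(X_t) = 5/6

The OU SDE dX = -theta X dt + sigma dB admits the integrating factor exp(theta t): d(exp(theta t) X_t) = sigma exp(theta t) dB_t. Integrating from 0 to t gives X_t = x_0 * exp(-theta t) + sigma * int_0^t exp(-theta (t-s)) dB_s for any initial x_0. The Itô integral has variance (by the Itô isometry) sigma^2 * int_0^t exp(-2 theta (t - s)) ds = sigma^2 * (1 - exp(-2 theta t)) / (2 theta), independent of x_0.
With theta = 5/3, sigma = 5/3:
  Var(X_t) = (5/3)^2 * (1 - exp(-2*5/3 t)) / (2 * 5/3) = 5/6 - 5*exp(-10*t/3)/6.
As t -> infinity, exp(-2*5/3 t) -> 0, so the stationary variance is sigma^2 / (2 theta) = 5/6.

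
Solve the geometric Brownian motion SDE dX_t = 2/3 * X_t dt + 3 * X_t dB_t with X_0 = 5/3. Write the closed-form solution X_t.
X_t = 5/3 * exp((-23/6) * t + (3) * B_t)

For GBM dX = mu X dt + sigma X dB with X_0 = x_0, apply Itô to Y = log X: dY = (mu - sigma^2/2) dt + sigma dB, so Y_t = log(x_0) + (mu - sigma^2/2) t + sigma B_t and hence X_t = x_0 * exp((mu - sigma^2/2) t + sigma B_t).
With mu = 2/3, sigma = 3, x_0 = 5/3, this gives:
  X_t = 5/3 * exp((-23/6) * t + (3) * B_t).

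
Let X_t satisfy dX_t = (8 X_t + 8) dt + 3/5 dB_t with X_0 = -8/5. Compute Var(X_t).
Var(X_t) = 9*exp(16*t)/400 - 9/400

The variance V(t) = Var(X_t) satisfies V'(t) = 2 a V(t) + c^2 with V(0) = 0 (drift coefficient is linear in X, diffusion is constant). With a = 8, c = 3/5, the solution is
  V(t) = (c^2 / (2 a)) * (exp(2 a t) - 1)
       = ((3/5)^2 / (2*8)) * (exp(16 t) - 1)
       = 9*exp(16*t)/400 - 9/400.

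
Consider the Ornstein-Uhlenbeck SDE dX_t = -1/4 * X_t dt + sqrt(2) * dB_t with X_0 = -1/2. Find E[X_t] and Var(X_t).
E[X_t] = -exp(-t/4)/2; Var(X_t) = 4 - 4*exp(-t/2)

The OU SDE dX = -theta X dt + sigma dB admits the integrating factor exp(theta t): d(exp(theta t) X_t) = sigma exp(theta t) dB_t. Integrating from 0 to t:
  X_t = x_0 * exp(-theta t) + sigma * int_0^t exp(-theta (t-s)) dB_s.
The Itô integral has mean 0 and (by the Itô isometry) variance sigma^2 * int_0^t exp(-2 theta (t - s)) ds = sigma^2 * (1 - exp(-2 theta t)) / (2 theta).
With theta = 1/4, sigma = sqrt(2), x_0 = -1/2:
  E[X_t] = -1/2 * exp(-1/4 t) = -exp(-t/4)/2
  Var(X_t) = (sqrt(2))^2 * (1 - exp(-2*1/4 t)) / (2 * 1/4) = 4 - 4*exp(-t/2).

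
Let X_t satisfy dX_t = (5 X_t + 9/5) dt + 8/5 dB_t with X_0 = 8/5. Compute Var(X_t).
Var(X_t) = 32*exp(10*t)/125 - 32/125

The variance V(t) = Var(X_t) satisfies V'(t) = 2 a V(t) + c^2 with V(0) = 0 (drift coefficient is linear in X, diffusion is constant). With a = 5, c = 8/5, the solution is
  V(t) = (c^2 / (2 a)) * (exp(2 a t) - 1)
       = ((8/5)^2 / (2*5)) * (exp(10 t) - 1)
       = 32*exp(10*t)/125 - 32/125.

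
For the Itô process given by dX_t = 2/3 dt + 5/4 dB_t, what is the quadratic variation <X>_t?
<X>_t = 25*t/16

For an Itô process dX_t = a(t) dt + b(t) dB_t, the quadratic variation is <X>_t = int_0^t b(s)^2 ds (the drift term does not contribute). Here b(s) = 5/4, so
  b(s)^2 = 25/16.
Integrating from 0 to t:
  <X>_t = int_0^t (25/16) ds = 25*t/16.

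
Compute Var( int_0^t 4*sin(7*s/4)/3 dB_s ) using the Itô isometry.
Var = 8*t/9 - 16*sin(7*t/2)/63

The Itô integral of a deterministic integrand f(s) has mean 0 because each increment f(s) * (B_{s+ds} - B_s) has mean 0. By the Itô isometry:
  Var( int_0^t f(s) dB_s ) = E[ (int_0^t f(s) dB_s)^2 ] = int_0^t f(s)^2 ds.
Here f(s) = 4*sin(7*s/4)/3, so f(s)^2 = 16*sin(7*s/4)^2/9. Integrate:
  int_0^t (16*sin(7*s/4)^2/9) ds = 8*t/9 - 16*sin(7*t/2)/63.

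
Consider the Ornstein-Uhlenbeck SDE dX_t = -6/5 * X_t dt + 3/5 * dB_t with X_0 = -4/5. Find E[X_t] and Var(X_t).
E[X_t] = -4*exp(-6*t/5)/5; Var(X_t) = 3/20 - 3*exp(-12*t/5)/20

The OU SDE dX = -theta X dt + sigma dB admits the integrating factor exp(theta t): d(exp(theta t) X_t) = sigma exp(theta t) dB_t. Integrating from 0 to t:
  X_t = x_0 * exp(-theta t) + sigma * int_0^t exp(-theta (t-s)) dB_s.
The Itô integral has mean 0 and (by the Itô isometry) variance sigma^2 * int_0^t exp(-2 theta (t - s)) ds = sigma^2 * (1 - exp(-2 theta t)) / (2 theta).
With theta = 6/5, sigma = 3/5, x_0 = -4/5:
  E[X_t] = -4/5 * exp(-6/5 t) = -4*exp(-6*t/5)/5
  Var(X_t) = (3/5)^2 * (1 - exp(-2*6/5 t)) / (2 * 6/5) = 3/20 - 3*exp(-12*t/5)/20.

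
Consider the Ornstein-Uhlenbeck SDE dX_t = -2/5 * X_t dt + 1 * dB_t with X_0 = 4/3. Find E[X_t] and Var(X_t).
E[X_t] = 4*exp(-2*t/5)/3; Var(X_t) = 5/4 - 5*exp(-4*t/5)/4

The OU SDE dX = -theta X dt + sigma dB admits the integrating factor exp(theta t): d(exp(theta t) X_t) = sigma exp(theta t) dB_t. Integrating from 0 to t:
  X_t = x_0 * exp(-theta t) + sigma * int_0^t exp(-theta (t-s)) dB_s.
The Itô integral has mean 0 and (by the Itô isometry) variance sigma^2 * int_0^t exp(-2 theta (t - s)) ds = sigma^2 * (1 - exp(-2 theta t)) / (2 theta).
With theta = 2/5, sigma = 1, x_0 = 4/3:
  E[X_t] = 4/3 * exp(-2/5 t) = 4*exp(-2*t/5)/3
  Var(X_t) = (1)^2 * (1 - exp(-2*2/5 t)) / (2 * 2/5) = 5/4 - 5*exp(-4*t/5)/4.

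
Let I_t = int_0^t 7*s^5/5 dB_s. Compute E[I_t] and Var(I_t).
E[I_t] = 0; Var(I_t) = 49*t^11/275

The Itô integral of a deterministic integrand f(s) has mean 0 because each increment f(s) * (B_{s+ds} - B_s) has mean 0. By the Itô isometry:
  Var( int_0^t f(s) dB_s ) = E[ (int_0^t f(s) dB_s)^2 ] = int_0^t f(s)^2 ds.
Here f(s) = 7*s^5/5, so f(s)^2 = 49*s^10/25. Integrate:
  int_0^t (49*s^10/25) ds = 49*t^11/275.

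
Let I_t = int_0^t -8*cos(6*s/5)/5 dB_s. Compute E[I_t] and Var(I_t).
E[I_t] = 0; Var(I_t) = 32*t/25 + 8*sin(12*t/5)/15

The Itô integral of a deterministic integrand f(s) has mean 0 because each increment f(s) * (B_{s+ds} - B_s) has mean 0. By the Itô isometry:
  Var( int_0^t f(s) dB_s ) = E[ (int_0^t f(s) dB_s)^2 ] = int_0^t f(s)^2 ds.
Here f(s) = -8*cos(6*s/5)/5, so f(s)^2 = 64*cos(6*s/5)^2/25. Integrate:
  int_0^t (64*cos(6*s/5)^2/25) ds = 32*t/25 + 8*sin(12*t/5)/15.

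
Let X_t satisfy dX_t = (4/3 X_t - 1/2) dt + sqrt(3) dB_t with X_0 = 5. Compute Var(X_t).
Var(X_t) = 9*exp(8*t/3)/8 - 9/8

The variance V(t) = Var(X_t) satisfies V'(t) = 2 a V(t) + c^2 with V(0) = 0 (drift coefficient is linear in X, diffusion is constant). With a = 4/3, c = sqrt(3), the solution is
  V(t) = (c^2 / (2 a)) * (exp(2 a t) - 1)
       = (sqrt(3)^2 / (2*(4/3))) * (exp((8/3) t) - 1)
       = 9*exp(8*t/3)/8 - 9/8.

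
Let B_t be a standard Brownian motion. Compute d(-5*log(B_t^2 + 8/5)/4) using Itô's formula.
d(-5*log(B_t^2 + 8/5)/4) = (25*(5*B_t^2 - 8)/(4*(5*B_t^2 + 8)^2)) dt + (-25*B_t/(10*B_t^2 + 16)) dB_t

Itô's formula for f(B_t) gives d f(B_t) = f'(B_t) dB_t + (1/2) f''(B_t) dt. Compute derivatives of f(x) = -5*log(x^2 + 8/5)/4:
  f'(x)  = -25*x/(10*x^2 + 16)
  f''(x) = 25*(5*x^2 - 8)/(2*(5*x^2 + 8)^2)
Substitute x = B_t and multiply the f'' term by 1/2:
  drift     = (1/2) * (25*(5*x^2 - 8)/(2*(5*x^2 + 8)^2)) evaluated at B_t = 25*(5*B_t^2 - 8)/(4*(5*B_t^2 + 8)^2)
  diffusion = (-25*x/(10*x^2 + 16)) evaluated at B_t = -25*B_t/(10*B_t^2 + 16)
Therefore d(-5*log(B_t^2 + 8/5)/4) = (25*(5*B_t^2 - 8)/(4*(5*B_t^2 + 8)^2)) dt + (-25*B_t/(10*B_t^2 + 16)) dB_t.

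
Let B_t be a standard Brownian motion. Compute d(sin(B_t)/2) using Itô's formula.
d(sin(B_t)/2) = (-sin(B_t)/4) dt + (cos(B_t)/2) dB_t

Itô's formula for f(B_t) gives d f(B_t) = f'(B_t) dB_t + (1/2) f''(B_t) dt. Compute derivatives of f(x) = sin(x)/2:
  f'(x)  = cos(x)/2
  f''(x) = -sin(x)/2
Substitute x = B_t and multiply the f'' term by 1/2:
  drift     = (1/2) * (-sin(x)/2) evaluated at B_t = -sin(B_t)/4
  diffusion = (cos(x)/2) evaluated at B_t = cos(B_t)/2
Therefore d(sin(B_t)/2) = (-sin(B_t)/4) dt + (cos(B_t)/2) dB_t.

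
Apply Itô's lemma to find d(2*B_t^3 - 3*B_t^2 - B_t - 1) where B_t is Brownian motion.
d(2*B_t^3 - 3*B_t^2 - B_t - 1) = (6*B_t - 3) dt + (6*B_t^2 - 6*B_t - 1) dB_t

Itô's formula for f(B_t) gives d f(B_t) = f'(B_t) dB_t + (1/2) f''(B_t) dt. Compute derivatives of f(x) = 2*x^3 - 3*x^2 - x - 1:
  f'(x)  = 6*x^2 - 6*x - 1
  f''(x) = 12*x - 6
Substitute x = B_t and multiply the f'' term by 1/2:
  drift     = (1/2) * (12*x - 6) evaluated at B_t = 6*B_t - 3
  diffusion = (6*x^2 - 6*x - 1) evaluated at B_t = 6*B_t^2 - 6*B_t - 1
Therefore d(2*B_t^3 - 3*B_t^2 - B_t - 1) = (6*B_t - 3) dt + (6*B_t^2 - 6*B_t - 1) dB_t.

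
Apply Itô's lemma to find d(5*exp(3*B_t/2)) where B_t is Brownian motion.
d(5*exp(3*B_t/2)) = (45*exp(3*B_t/2)/8) dt + (15*exp(3*B_t/2)/2) dB_t

Itô's formula for f(B_t) gives d f(B_t) = f'(B_t) dB_t + (1/2) f''(B_t) dt. Compute derivatives of f(x) = 5*exp(3*x/2):
  f'(x)  = 15*exp(3*x/2)/2
  f''(x) = 45*exp(3*x/2)/4
Substitute x = B_t and multiply the f'' term by 1/2:
  drift     = (1/2) * (45*exp(3*x/2)/4) evaluated at B_t = 45*exp(3*B_t/2)/8
  diffusion = (15*exp(3*x/2)/2) evaluated at B_t = 15*exp(3*B_t/2)/2
Therefore d(5*exp(3*B_t/2)) = (45*exp(3*B_t/2)/8) dt + (15*exp(3*B_t/2)/2) dB_t.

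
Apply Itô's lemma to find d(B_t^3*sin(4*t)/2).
d(B_t^3*sin(4*t)/2) = (B_t*(4*B_t^2*cos(4*t) + 3*sin(4*t))/2) dt + (3*B_t^2*sin(4*t)/2) dB_t

Itô's formula for f(t, x): d f(t, B_t) = (f_t + (1/2) f_xx) dt + f_x dB_t. Compute partials of f(t, x) = x^3*sin(4*t)/2:
  f_t(t,x)  = 2*x^3*cos(4*t)
  f_x(t,x)  = 3*x^2*sin(4*t)/2
  f_xx(t,x) = 3*x*sin(4*t)
Assemble drift = f_t + (1/2) f_xx = x*(4*x^2*cos(4*t) + 3*sin(4*t))/2 and diffusion = f_x = 3*x^2*sin(4*t)/2. Substituting x = B_t:
  d(B_t^3*sin(4*t)/2) = (B_t*(4*B_t^2*cos(4*t) + 3*sin(4*t))/2) dt + (3*B_t^2*sin(4*t)/2) dB_t.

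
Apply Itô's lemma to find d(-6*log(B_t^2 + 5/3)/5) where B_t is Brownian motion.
d(-6*log(B_t^2 + 5/3)/5) = (18*(3*B_t^2 - 5)/(5*(3*B_t^2 + 5)^2)) dt + (-36*B_t/(15*B_t^2 + 25)) dB_t

Itô's formula for f(B_t) gives d f(B_t) = f'(B_t) dB_t + (1/2) f''(B_t) dt. Compute derivatives of f(x) = -6*log(x^2 + 5/3)/5:
  f'(x)  = -36*x/(15*x^2 + 25)
  f''(x) = 36*(3*x^2 - 5)/(5*(3*x^2 + 5)^2)
Substitute x = B_t and multiply the f'' term by 1/2:
  drift     = (1/2) * (36*(3*x^2 - 5)/(5*(3*x^2 + 5)^2)) evaluated at B_t = 18*(3*B_t^2 - 5)/(5*(3*B_t^2 + 5)^2)
  diffusion = (-36*x/(15*x^2 + 25)) evaluated at B_t = -36*B_t/(15*B_t^2 + 25)
Therefore d(-6*log(B_t^2 + 5/3)/5) = (18*(3*B_t^2 - 5)/(5*(3*B_t^2 + 5)^2)) dt + (-36*B_t/(15*B_t^2 + 25)) dB_t.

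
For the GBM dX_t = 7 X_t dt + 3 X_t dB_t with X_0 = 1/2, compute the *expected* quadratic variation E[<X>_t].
E[<X>_t] = 9*exp(23*t)/92 - 9/92

<X>_t = int_0^t (3 * X_s)^2 ds. Taking expectation inside the integral: E[<X>_t] = 3^2 * int_0^t E[X_s^2] ds. For GBM, E[X_s^2] = x_0^2 * exp((2 mu + sigma^2) s). Integrating:
  E[<X>_t] = 3^2 * (1/2)^2 * (exp((2*7 + 3^2) t) - 1) / (2*7 + 3^2)
           = 3^2 * (1/2)^2 * (exp(23 t) - 1) / 23 = 9*exp(23*t)/92 - 9/92.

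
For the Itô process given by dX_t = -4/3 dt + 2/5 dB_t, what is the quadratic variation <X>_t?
<X>_t = 4*t/25

For an Itô process dX_t = a(t) dt + b(t) dB_t, the quadratic variation is <X>_t = int_0^t b(s)^2 ds (the drift term does not contribute). Here b(s) = 2/5, so
  b(s)^2 = 4/25.
Integrating from 0 to t:
  <X>_t = int_0^t (4/25) ds = 4*t/25.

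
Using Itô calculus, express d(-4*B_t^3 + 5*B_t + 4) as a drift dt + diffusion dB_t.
d(-4*B_t^3 + 5*B_t + 4) = (-12*B_t) dt + (5 - 12*B_t^2) dB_t

Itô's formula for f(B_t) gives d f(B_t) = f'(B_t) dB_t + (1/2) f''(B_t) dt. Compute derivatives of f(x) = -4*x^3 + 5*x + 4:
  f'(x)  = 5 - 12*x^2
  f''(x) = -24*x
Substitute x = B_t and multiply the f'' term by 1/2:
  drift     = (1/2) * (-24*x) evaluated at B_t = -12*B_t
  diffusion = (5 - 12*x^2) evaluated at B_t = 5 - 12*B_t^2
Therefore d(-4*B_t^3 + 5*B_t + 4) = (-12*B_t) dt + (5 - 12*B_t^2) dB_t.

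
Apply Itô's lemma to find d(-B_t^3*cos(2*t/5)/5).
d(-B_t^3*cos(2*t/5)/5) = (B_t*(2*B_t^2*sin(2*t/5) - 15*cos(2*t/5))/25) dt + (-3*B_t^2*cos(2*t/5)/5) dB_t

Itô's formula for f(t, x): d f(t, B_t) = (f_t + (1/2) f_xx) dt + f_x dB_t. Compute partials of f(t, x) = -x^3*cos(2*t/5)/5:
  f_t(t,x)  = 2*x^3*sin(2*t/5)/25
  f_x(t,x)  = -3*x^2*cos(2*t/5)/5
  f_xx(t,x) = -6*x*cos(2*t/5)/5
Assemble drift = f_t + (1/2) f_xx = x*(2*x^2*sin(2*t/5) - 15*cos(2*t/5))/25 and diffusion = f_x = -3*x^2*cos(2*t/5)/5. Substituting x = B_t:
  d(-B_t^3*cos(2*t/5)/5) = (B_t*(2*B_t^2*sin(2*t/5) - 15*cos(2*t/5))/25) dt + (-3*B_t^2*cos(2*t/5)/5) dB_t.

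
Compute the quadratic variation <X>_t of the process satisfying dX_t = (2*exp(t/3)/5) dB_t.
<X>_t = 6*exp(2*t/3)/25 - 6/25

For an Itô process dX_t = a(t) dt + b(t) dB_t, the quadratic variation is <X>_t = int_0^t b(s)^2 ds (the drift term does not contribute). Here b(s) = 2*exp(s/3)/5, so
  b(s)^2 = 4*exp(2*s/3)/25.
Integrating from 0 to t:
  <X>_t = int_0^t (4*exp(2*s/3)/25) ds = 6*exp(2*t/3)/25 - 6/25.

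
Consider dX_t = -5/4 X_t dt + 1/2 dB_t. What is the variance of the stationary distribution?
lim Var(X_t) = 1/10

The OU SDE dX = -theta X dt + sigma dB admits the integrating factor exp(theta t): d(exp(theta t) X_t) = sigma exp(theta t) dB_t. Integrating from 0 to t gives X_t = x_0 * exp(-theta t) + sigma * int_0^t exp(-theta (t-s)) dB_s for any initial x_0. The Itô integral has variance (by the Itô isometry) sigma^2 * int_0^t exp(-2 theta (t - s)) ds = sigma^2 * (1 - exp(-2 theta t)) / (2 theta), independent of x_0.
With theta = 5/4, sigma = 1/2:
  Var(X_t) = (1/2)^2 * (1 - exp(-2*5/4 t)) / (2 * 5/4) = 1/10 - exp(-5*t/2)/10.
As t -> infinity, exp(-2*5/4 t) -> 0, so the stationary variance is sigma^2 / (2 theta) = 1/10.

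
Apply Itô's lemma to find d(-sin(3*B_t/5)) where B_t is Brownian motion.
d(-sin(3*B_t/5)) = (9*sin(3*B_t/5)/50) dt + (-3*cos(3*B_t/5)/5) dB_t

Itô's formula for f(B_t) gives d f(B_t) = f'(B_t) dB_t + (1/2) f''(B_t) dt. Compute derivatives of f(x) = -sin(3*x/5):
  f'(x)  = -3*cos(3*x/5)/5
  f''(x) = 9*sin(3*x/5)/25
Substitute x = B_t and multiply the f'' term by 1/2:
  drift     = (1/2) * (9*sin(3*x/5)/25) evaluated at B_t = 9*sin(3*B_t/5)/50
  diffusion = (-3*cos(3*x/5)/5) evaluated at B_t = -3*cos(3*B_t/5)/5
Therefore d(-sin(3*B_t/5)) = (9*sin(3*B_t/5)/50) dt + (-3*cos(3*B_t/5)/5) dB_t.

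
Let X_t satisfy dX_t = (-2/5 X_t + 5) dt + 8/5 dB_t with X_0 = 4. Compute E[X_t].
E[X_t] = 25/2 - 17*exp(-2*t/5)/2

Taking expectations and using E[dB_t] = 0, the mean m(t) = E[X_t] satisfies the ODE m'(t) = a m(t) + b with m(0) = x_0. With a = -2/5, b = 5, x_0 = 4, the solution is
  m(t) = x_0 * exp(a t) + (b/a) * (exp(a t) - 1)
       = 4 * exp((-2/5) t) + (5/(-2/5)) * (exp((-2/5) t) - 1)
       = 25/2 - 17*exp(-2*t/5)/2.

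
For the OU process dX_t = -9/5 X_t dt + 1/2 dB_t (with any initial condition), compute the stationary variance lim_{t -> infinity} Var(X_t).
lim Var(X_t) = 5/72

The OU SDE dX = -theta X dt + sigma dB admits the integrating factor exp(theta t): d(exp(theta t) X_t) = sigma exp(theta t) dB_t. Integrating from 0 to t gives X_t = x_0 * exp(-theta t) + sigma * int_0^t exp(-theta (t-s)) dB_s for any initial x_0. The Itô integral has variance (by the Itô isometry) sigma^2 * int_0^t exp(-2 theta (t - s)) ds = sigma^2 * (1 - exp(-2 theta t)) / (2 theta), independent of x_0.
With theta = 9/5, sigma = 1/2:
  Var(X_t) = (1/2)^2 * (1 - exp(-2*9/5 t)) / (2 * 9/5) = 5/72 - 5*exp(-18*t/5)/72.
As t -> infinity, exp(-2*9/5 t) -> 0, so the stationary variance is sigma^2 / (2 theta) = 5/72.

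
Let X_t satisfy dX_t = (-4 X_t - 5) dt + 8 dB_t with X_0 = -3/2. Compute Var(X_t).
Var(X_t) = 8 - 8*exp(-8*t)

The variance V(t) = Var(X_t) satisfies V'(t) = 2 a V(t) + c^2 with V(0) = 0 (drift coefficient is linear in X, diffusion is constant). With a = -4, c = 8, the solution is
  V(t) = (c^2 / (2 a)) * (exp(2 a t) - 1)
       = (8^2 / (2*(-4))) * (exp((-8) t) - 1)
       = 8 - 8*exp(-8*t).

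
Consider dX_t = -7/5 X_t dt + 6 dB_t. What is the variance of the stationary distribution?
lim Var(X_t) = 90/7

The OU SDE dX = -theta X dt + sigma dB admits the integrating factor exp(theta t): d(exp(theta t) X_t) = sigma exp(theta t) dB_t. Integrating from 0 to t gives X_t = x_0 * exp(-theta t) + sigma * int_0^t exp(-theta (t-s)) dB_s for any initial x_0. The Itô integral has variance (by the Itô isometry) sigma^2 * int_0^t exp(-2 theta (t - s)) ds = sigma^2 * (1 - exp(-2 theta t)) / (2 theta), independent of x_0.
With theta = 7/5, sigma = 6:
  Var(X_t) = (6)^2 * (1 - exp(-2*7/5 t)) / (2 * 7/5) = 90/7 - 90*exp(-14*t/5)/7.
As t -> infinity, exp(-2*7/5 t) -> 0, so the stationary variance is sigma^2 / (2 theta) = 90/7.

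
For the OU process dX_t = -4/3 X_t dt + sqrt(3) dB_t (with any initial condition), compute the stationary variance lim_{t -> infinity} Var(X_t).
lim Var(X_t) = 9/8

The OU SDE dX = -theta X dt + sigma dB admits the integrating factor exp(theta t): d(exp(theta t) X_t) = sigma exp(theta t) dB_t. Integrating from 0 to t gives X_t = x_0 * exp(-theta t) + sigma * int_0^t exp(-theta (t-s)) dB_s for any initial x_0. The Itô integral has variance (by the Itô isometry) sigma^2 * int_0^t exp(-2 theta (t - s)) ds = sigma^2 * (1 - exp(-2 theta t)) / (2 theta), independent of x_0.
With theta = 4/3, sigma = sqrt(3):
  Var(X_t) = (sqrt(3))^2 * (1 - exp(-2*4/3 t)) / (2 * 4/3) = 9/8 - 9*exp(-8*t/3)/8.
As t -> infinity, exp(-2*4/3 t) -> 0, so the stationary variance is sigma^2 / (2 theta) = 9/8.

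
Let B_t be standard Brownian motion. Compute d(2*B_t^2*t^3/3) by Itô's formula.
d(2*B_t^2*t^3/3) = (2*t^2*(3*B_t^2 + t)/3) dt + (4*B_t*t^3/3) dB_t

Itô's formula for f(t, x): d f(t, B_t) = (f_t + (1/2) f_xx) dt + f_x dB_t. Compute partials of f(t, x) = 2*t^3*x^2/3:
  f_t(t,x)  = 2*t^2*x^2
  f_x(t,x)  = 4*t^3*x/3
  f_xx(t,x) = 4*t^3/3
Assemble drift = f_t + (1/2) f_xx = 2*t^2*(t + 3*x^2)/3 and diffusion = f_x = 4*t^3*x/3. Substituting x = B_t:
  d(2*B_t^2*t^3/3) = (2*t^2*(3*B_t^2 + t)/3) dt + (4*B_t*t^3/3) dB_t.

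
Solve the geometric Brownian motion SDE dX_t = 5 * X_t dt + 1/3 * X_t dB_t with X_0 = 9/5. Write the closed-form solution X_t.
X_t = 9/5 * exp((89/18) * t + (1/3) * B_t)

For GBM dX = mu X dt + sigma X dB with X_0 = x_0, apply Itô to Y = log X: dY = (mu - sigma^2/2) dt + sigma dB, so Y_t = log(x_0) + (mu - sigma^2/2) t + sigma B_t and hence X_t = x_0 * exp((mu - sigma^2/2) t + sigma B_t).
With mu = 5, sigma = 1/3, x_0 = 9/5, this gives:
  X_t = 9/5 * exp((89/18) * t + (1/3) * B_t).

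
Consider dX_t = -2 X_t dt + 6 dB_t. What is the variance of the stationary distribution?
lim Var(X_t) = 9

The OU SDE dX = -theta X dt + sigma dB admits the integrating factor exp(theta t): d(exp(theta t) X_t) = sigma exp(theta t) dB_t. Integrating from 0 to t gives X_t = x_0 * exp(-theta t) + sigma * int_0^t exp(-theta (t-s)) dB_s for any initial x_0. The Itô integral has variance (by the Itô isometry) sigma^2 * int_0^t exp(-2 theta (t - s)) ds = sigma^2 * (1 - exp(-2 theta t)) / (2 theta), independent of x_0.
With theta = 2, sigma = 6:
  Var(X_t) = (6)^2 * (1 - exp(-2*2 t)) / (2 * 2) = 9 - 9*exp(-4*t).
As t -> infinity, exp(-2*2 t) -> 0, so the stationary variance is sigma^2 / (2 theta) = 9.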